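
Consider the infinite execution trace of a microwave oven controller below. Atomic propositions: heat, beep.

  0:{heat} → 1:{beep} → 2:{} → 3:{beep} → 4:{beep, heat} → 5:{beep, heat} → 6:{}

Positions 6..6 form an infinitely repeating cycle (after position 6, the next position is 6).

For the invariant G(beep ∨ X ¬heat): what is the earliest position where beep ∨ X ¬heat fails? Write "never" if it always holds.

beep ∨ X ¬heat holds at every position 0..6, and those are all the positions the trace ever visits, so the invariant G(beep ∨ X ¬heat) is never violated.

never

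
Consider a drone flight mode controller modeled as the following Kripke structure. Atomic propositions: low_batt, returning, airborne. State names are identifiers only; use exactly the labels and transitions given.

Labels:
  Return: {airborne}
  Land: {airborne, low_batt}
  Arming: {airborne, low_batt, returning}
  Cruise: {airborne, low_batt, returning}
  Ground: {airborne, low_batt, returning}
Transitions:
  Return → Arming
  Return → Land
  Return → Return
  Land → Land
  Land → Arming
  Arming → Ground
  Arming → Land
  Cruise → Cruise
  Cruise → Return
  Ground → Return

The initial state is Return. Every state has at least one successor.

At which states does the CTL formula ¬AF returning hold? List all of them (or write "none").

{Return, Land}

States satisfying returning: {Arming, Cruise, Ground}.
States satisfying AF returning: {Arming, Cruise, Ground}.
States satisfying ¬AF returning: {Return, Land}.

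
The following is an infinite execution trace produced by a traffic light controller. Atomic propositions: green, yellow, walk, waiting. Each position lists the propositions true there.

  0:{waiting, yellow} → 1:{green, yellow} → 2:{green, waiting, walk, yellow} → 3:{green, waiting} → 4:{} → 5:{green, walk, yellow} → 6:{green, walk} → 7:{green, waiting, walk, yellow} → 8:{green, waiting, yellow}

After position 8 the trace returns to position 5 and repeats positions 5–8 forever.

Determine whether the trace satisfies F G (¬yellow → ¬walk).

G (¬yellow → ¬walk) is false at every position 0..8, so it never becomes true and F G (¬yellow → ¬walk) fails.

Does not hold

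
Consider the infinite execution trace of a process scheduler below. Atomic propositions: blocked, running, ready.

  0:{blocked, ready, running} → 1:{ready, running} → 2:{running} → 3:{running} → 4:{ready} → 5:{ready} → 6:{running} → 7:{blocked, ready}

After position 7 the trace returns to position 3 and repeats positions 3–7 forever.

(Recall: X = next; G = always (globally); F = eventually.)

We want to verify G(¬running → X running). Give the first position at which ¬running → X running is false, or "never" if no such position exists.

4

Check ¬running → X running at each position in order: 0 ✓, 1 ✓, 2 ✓, 3 ✓.
At position 4 the labels are {ready} and the next position 5 has {ready}, so ¬running → X running is false there. This is the first violation.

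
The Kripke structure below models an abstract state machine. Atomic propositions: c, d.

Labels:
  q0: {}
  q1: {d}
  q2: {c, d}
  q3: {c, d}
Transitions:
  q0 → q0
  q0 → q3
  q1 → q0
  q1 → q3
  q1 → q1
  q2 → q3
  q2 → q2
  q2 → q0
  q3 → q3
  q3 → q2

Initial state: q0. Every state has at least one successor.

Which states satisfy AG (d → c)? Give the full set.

{q0, q2, q3}

States satisfying d → c: {q0, q2, q3}.
States satisfying AG (d → c): {q0, q2, q3}.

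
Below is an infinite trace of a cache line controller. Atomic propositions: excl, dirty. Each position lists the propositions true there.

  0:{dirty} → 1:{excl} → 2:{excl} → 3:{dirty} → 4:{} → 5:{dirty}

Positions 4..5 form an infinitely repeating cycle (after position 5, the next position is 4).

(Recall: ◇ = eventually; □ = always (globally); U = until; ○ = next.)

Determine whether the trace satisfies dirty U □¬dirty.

Walking from position 0: at position 1, □¬dirty has not yet held and dirty fails, so dirty U □¬dirty is false.

No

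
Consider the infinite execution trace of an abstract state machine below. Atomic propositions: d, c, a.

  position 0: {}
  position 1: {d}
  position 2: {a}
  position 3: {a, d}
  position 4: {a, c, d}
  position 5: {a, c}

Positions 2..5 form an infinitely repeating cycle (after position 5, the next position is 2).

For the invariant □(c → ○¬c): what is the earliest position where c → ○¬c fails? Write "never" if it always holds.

Check c → ○¬c at each position in order: 0 ✓, 1 ✓, 2 ✓, 3 ✓.
At position 4 the labels are {a, c, d} and the next position 5 has {a, c}, so c → ○¬c is false there. This is the first violation.

4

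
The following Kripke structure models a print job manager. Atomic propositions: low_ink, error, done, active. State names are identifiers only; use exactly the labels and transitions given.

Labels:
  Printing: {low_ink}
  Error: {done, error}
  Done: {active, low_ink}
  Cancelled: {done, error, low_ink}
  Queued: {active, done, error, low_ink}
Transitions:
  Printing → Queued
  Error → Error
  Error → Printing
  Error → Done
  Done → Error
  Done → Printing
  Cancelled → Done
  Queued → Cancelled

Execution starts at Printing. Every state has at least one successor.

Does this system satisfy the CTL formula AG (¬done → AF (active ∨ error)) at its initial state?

States satisfying ¬done → AF (active ∨ error): {Printing, Error, Done, Cancelled, Queued}.
States satisfying AG (¬done → AF (active ∨ error)): {Printing, Error, Done, Cancelled, Queued}.
Every state reachable from Printing satisfies ¬done → AF (active ∨ error).
Printing ∈ Sat(AG (¬done → AF (active ∨ error))).

Satisfied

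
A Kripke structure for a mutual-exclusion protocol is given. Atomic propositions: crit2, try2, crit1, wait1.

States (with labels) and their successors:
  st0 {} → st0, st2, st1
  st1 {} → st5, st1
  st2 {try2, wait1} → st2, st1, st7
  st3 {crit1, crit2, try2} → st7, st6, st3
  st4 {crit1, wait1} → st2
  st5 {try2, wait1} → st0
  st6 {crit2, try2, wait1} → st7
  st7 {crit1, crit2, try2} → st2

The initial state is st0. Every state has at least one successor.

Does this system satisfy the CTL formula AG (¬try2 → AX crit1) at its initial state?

States satisfying ¬try2 → AX crit1: {st2, st3, st5, st6, st7}.
States satisfying AG (¬try2 → AX crit1): ∅.
st0 is reachable from st0 and violates ¬try2 → AX crit1, so AG fails at st0.
st0 ∉ Sat(AG (¬try2 → AX crit1)).

No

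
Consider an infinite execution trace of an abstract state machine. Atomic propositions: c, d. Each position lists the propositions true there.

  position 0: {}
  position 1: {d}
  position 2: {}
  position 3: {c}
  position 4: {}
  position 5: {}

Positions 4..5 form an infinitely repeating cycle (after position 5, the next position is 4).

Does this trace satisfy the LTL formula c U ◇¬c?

Walking from position 0: ◇¬c first holds at position 0, and c holds at every earlier position along the way, so c U ◇¬c holds.

Satisfied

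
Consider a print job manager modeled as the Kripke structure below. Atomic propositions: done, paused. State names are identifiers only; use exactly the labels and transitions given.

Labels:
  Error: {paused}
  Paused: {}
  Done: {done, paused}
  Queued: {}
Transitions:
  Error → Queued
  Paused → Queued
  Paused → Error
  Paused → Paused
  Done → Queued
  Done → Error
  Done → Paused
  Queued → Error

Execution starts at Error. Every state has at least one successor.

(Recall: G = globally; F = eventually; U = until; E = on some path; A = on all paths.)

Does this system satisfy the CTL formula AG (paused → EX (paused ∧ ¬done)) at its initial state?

States satisfying paused → EX (paused ∧ ¬done): {Paused, Done, Queued}.
States satisfying AG (paused → EX (paused ∧ ¬done)): ∅.
Error is reachable from Error and violates paused → EX (paused ∧ ¬done), so AG fails at Error.
Error ∉ Sat(AG (paused → EX (paused ∧ ¬done))).

Violated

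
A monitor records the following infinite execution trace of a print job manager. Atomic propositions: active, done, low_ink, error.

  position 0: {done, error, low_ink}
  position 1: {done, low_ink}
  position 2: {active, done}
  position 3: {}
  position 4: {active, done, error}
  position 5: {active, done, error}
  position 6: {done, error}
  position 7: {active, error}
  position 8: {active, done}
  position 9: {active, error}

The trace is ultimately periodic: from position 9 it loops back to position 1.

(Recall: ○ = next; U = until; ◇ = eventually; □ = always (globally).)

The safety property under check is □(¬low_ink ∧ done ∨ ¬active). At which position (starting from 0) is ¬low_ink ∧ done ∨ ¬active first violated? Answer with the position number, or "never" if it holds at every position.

Check ¬low_ink ∧ done ∨ ¬active at each position in order: 0 ✓, 1 ✓, 2 ✓, 3 ✓, 4 ✓, 5 ✓, 6 ✓.
At position 7 the labels are {active, error}, so ¬low_ink ∧ done ∨ ¬active is false there. This is the first violation.

7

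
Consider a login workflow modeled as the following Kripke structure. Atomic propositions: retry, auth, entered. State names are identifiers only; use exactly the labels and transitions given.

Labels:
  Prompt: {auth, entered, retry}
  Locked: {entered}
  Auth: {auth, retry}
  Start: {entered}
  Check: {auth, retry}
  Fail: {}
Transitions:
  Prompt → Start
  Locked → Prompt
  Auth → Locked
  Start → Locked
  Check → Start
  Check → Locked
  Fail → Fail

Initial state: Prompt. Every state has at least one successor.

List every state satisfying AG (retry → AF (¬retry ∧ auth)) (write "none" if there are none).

{Fail}

States satisfying retry → AF (¬retry ∧ auth): {Locked, Start, Fail}.
States satisfying AG (retry → AF (¬retry ∧ auth)): {Fail}.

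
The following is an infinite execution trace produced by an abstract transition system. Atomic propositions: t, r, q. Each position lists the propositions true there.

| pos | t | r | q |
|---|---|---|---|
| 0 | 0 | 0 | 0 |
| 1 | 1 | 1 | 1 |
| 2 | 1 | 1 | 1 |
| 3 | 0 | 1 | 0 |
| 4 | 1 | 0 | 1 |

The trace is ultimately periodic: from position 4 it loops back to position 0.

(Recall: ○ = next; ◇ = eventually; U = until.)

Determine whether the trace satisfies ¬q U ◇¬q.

Walking from position 0: ◇¬q first holds at position 0, and ¬q holds at every earlier position along the way, so ¬q U ◇¬q holds.

Holds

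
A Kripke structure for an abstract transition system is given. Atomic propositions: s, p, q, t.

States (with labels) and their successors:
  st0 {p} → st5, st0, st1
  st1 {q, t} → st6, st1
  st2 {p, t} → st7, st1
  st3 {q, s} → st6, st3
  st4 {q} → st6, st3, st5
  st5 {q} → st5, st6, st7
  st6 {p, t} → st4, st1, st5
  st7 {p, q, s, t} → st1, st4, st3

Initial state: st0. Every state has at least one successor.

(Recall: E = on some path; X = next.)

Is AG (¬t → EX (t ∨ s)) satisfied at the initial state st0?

States satisfying ¬t → EX (t ∨ s): {st0, st1, st2, st3, st4, st5, st6, st7}.
States satisfying AG (¬t → EX (t ∨ s)): {st0, st1, st2, st3, st4, st5, st6, st7}.
Every state reachable from st0 satisfies ¬t → EX (t ∨ s).
st0 ∈ Sat(AG (¬t → EX (t ∨ s))).

Satisfied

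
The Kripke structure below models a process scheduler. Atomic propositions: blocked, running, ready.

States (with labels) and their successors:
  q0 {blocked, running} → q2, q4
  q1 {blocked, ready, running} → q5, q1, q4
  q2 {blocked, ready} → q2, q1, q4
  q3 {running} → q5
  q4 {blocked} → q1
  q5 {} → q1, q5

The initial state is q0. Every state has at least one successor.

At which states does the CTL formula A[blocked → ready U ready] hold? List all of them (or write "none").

{q1, q2}

States satisfying blocked → ready: {q1, q2, q3, q5}.
States satisfying ready: {q1, q2}.
States satisfying A[blocked → ready U ready]: {q1, q2}.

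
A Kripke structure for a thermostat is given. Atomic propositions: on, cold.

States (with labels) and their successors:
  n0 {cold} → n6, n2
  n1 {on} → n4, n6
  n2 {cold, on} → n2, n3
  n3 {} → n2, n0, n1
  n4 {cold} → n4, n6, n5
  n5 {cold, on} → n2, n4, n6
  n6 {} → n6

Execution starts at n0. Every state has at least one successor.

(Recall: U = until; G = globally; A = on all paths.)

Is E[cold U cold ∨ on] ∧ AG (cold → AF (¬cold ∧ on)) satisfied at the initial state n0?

States satisfying cold: {n0, n2, n4, n5}.
States satisfying cold ∨ on: {n0, n1, n2, n4, n5}.
States satisfying E[cold U cold ∨ on]: {n0, n1, n2, n4, n5}.
States satisfying cold → AF (¬cold ∧ on): {n1, n3, n6}.
States satisfying AG (cold → AF (¬cold ∧ on)): {n6}.
States satisfying E[cold U cold ∨ on] ∧ AG (cold → AF (¬cold ∧ on)): ∅.
n0 ∉ Sat(E[cold U cold ∨ on] ∧ AG (cold → AF (¬cold ∧ on))).

Violated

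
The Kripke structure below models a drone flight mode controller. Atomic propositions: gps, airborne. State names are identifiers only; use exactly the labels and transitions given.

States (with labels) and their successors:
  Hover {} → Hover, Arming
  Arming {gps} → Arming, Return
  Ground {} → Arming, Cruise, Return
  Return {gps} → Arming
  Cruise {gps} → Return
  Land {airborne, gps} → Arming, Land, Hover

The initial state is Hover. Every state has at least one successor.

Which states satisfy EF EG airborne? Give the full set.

{Land}

States satisfying EG airborne: {Land}.
States satisfying EF EG airborne: {Land}.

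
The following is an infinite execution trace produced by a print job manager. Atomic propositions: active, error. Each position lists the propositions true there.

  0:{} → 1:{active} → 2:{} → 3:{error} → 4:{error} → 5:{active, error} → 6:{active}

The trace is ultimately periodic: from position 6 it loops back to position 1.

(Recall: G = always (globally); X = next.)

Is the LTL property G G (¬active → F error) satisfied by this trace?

G (¬active → F error) holds at every position 0..6, and those are all positions ever visited, so G G (¬active → F error) holds.

Holds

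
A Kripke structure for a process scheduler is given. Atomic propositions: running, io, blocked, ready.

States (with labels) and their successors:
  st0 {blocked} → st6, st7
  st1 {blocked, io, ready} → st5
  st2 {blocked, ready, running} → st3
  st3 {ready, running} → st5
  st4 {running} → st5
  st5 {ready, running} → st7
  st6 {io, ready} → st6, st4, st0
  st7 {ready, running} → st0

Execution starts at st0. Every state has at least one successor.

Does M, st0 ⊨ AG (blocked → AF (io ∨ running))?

Holds

States satisfying blocked → AF (io ∨ running): {st0, st1, st2, st3, st4, st5, st6, st7}.
States satisfying AG (blocked → AF (io ∨ running)): {st0, st1, st2, st3, st4, st5, st6, st7}.
Every state reachable from st0 satisfies blocked → AF (io ∨ running).
st0 ∈ Sat(AG (blocked → AF (io ∨ running))).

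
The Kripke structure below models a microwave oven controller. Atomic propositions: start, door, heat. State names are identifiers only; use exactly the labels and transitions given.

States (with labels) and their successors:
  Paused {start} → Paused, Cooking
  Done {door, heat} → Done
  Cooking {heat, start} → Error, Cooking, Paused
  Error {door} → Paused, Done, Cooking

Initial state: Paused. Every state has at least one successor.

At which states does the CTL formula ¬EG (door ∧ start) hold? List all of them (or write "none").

States satisfying door ∧ start: ∅.
States satisfying EG (door ∧ start): ∅.
States satisfying ¬EG (door ∧ start): {Paused, Done, Cooking, Error}.

{Paused, Done, Cooking, Error}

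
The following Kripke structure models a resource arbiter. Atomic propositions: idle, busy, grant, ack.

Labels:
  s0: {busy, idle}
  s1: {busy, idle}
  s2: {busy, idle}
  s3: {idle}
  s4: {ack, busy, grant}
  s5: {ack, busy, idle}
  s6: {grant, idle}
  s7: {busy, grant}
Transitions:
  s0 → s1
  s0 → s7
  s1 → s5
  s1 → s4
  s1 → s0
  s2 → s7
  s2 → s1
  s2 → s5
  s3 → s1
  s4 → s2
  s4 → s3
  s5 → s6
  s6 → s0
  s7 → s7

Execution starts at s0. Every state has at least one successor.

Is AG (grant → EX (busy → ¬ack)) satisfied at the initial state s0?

States satisfying grant → EX (busy → ¬ack): {s0, s1, s2, s3, s4, s5, s6, s7}.
States satisfying AG (grant → EX (busy → ¬ack)): {s0, s1, s2, s3, s4, s5, s6, s7}.
Every state reachable from s0 satisfies grant → EX (busy → ¬ack).
s0 ∈ Sat(AG (grant → EX (busy → ¬ack))).

Yes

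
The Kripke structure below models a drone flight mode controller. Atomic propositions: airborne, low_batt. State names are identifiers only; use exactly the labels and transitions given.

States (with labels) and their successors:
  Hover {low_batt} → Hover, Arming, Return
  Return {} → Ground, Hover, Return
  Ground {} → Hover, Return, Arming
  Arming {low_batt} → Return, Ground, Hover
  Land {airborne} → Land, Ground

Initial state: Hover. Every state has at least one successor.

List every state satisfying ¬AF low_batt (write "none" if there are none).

{Return, Ground, Land}

States satisfying low_batt: {Hover, Arming}.
States satisfying AF low_batt: {Hover, Arming}.
States satisfying ¬AF low_batt: {Return, Ground, Land}.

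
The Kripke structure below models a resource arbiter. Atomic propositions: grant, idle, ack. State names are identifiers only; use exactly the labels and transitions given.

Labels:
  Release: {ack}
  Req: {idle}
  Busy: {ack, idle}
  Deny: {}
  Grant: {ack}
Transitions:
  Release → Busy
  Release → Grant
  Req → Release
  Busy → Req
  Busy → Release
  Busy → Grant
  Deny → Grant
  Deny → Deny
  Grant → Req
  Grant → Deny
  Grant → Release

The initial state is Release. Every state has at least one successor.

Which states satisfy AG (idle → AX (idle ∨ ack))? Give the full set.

States satisfying idle → AX (idle ∨ ack): {Release, Req, Busy, Deny, Grant}.
States satisfying AG (idle → AX (idle ∨ ack)): {Release, Req, Busy, Deny, Grant}.

{Release, Req, Busy, Deny, Grant}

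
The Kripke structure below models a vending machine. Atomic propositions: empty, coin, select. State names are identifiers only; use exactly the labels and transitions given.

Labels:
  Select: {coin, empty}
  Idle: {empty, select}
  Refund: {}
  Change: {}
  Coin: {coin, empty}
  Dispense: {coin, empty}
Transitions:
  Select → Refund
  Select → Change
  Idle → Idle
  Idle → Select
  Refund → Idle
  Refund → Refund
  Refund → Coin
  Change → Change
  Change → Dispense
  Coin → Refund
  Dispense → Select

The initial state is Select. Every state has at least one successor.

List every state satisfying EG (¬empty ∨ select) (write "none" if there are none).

States satisfying ¬empty ∨ select: {Idle, Refund, Change}.
States satisfying EG (¬empty ∨ select): {Idle, Refund, Change}.

{Idle, Refund, Change}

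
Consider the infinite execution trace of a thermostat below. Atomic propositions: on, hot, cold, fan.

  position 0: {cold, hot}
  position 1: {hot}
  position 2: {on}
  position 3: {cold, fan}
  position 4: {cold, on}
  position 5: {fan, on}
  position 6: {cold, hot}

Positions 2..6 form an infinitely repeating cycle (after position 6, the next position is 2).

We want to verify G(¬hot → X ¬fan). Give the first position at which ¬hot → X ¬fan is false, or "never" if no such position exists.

2

Check ¬hot → X ¬fan at each position in order: 0 ✓, 1 ✓.
At position 2 the labels are {on} and the next position 3 has {cold, fan}, so ¬hot → X ¬fan is false there. This is the first violation.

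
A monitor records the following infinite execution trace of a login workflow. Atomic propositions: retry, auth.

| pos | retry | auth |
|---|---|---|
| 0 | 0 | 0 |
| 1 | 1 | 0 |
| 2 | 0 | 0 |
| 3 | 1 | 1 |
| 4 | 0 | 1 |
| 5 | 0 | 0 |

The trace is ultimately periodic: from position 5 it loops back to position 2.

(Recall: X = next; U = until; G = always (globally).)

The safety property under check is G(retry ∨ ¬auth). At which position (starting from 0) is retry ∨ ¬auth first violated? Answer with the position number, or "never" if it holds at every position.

Check retry ∨ ¬auth at each position in order: 0 ✓, 1 ✓, 2 ✓, 3 ✓.
At position 4 the labels are {auth}, so retry ∨ ¬auth is false there. This is the first violation.

4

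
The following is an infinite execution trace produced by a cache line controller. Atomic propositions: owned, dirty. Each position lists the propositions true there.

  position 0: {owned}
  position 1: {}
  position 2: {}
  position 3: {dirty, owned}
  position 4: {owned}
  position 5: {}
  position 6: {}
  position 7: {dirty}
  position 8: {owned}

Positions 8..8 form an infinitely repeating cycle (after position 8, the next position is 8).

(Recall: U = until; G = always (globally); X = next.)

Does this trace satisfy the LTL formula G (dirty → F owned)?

Satisfied

dirty → F owned holds at every position 0..8, and those are all positions ever visited, so G (dirty → F owned) holds.
Positions where dirty holds: 3, 7.
Check F owned at each: 3→ok, 7→ok.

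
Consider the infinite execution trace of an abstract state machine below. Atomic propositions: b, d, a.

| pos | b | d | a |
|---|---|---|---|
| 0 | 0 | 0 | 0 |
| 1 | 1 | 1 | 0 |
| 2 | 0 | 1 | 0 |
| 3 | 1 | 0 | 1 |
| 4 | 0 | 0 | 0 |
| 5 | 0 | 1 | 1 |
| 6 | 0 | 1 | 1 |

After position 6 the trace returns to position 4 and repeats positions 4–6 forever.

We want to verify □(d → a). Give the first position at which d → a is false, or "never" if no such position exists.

1

Check d → a at each position in order: 0 ✓.
At position 1 the labels are {b, d}, so d → a is false there. This is the first violation.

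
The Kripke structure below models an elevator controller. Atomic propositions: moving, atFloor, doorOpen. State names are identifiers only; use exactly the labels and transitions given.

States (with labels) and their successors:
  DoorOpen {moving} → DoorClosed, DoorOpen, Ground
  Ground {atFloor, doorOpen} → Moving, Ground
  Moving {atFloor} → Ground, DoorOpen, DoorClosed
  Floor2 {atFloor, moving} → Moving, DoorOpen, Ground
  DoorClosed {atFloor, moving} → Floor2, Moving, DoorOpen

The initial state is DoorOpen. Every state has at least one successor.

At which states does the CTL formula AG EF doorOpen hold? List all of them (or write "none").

States satisfying EF doorOpen: {DoorOpen, Ground, Moving, Floor2, DoorClosed}.
States satisfying AG EF doorOpen: {DoorOpen, Ground, Moving, Floor2, DoorClosed}.

{DoorOpen, Ground, Moving, Floor2, DoorClosed}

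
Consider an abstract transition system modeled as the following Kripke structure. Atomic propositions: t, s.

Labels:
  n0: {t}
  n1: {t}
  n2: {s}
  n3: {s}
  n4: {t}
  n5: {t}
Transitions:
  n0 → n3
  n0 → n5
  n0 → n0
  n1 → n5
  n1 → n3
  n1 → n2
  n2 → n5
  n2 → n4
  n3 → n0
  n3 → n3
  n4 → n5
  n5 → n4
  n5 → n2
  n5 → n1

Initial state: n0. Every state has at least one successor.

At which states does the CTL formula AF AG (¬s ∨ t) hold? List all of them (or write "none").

States satisfying AG (¬s ∨ t): ∅.
States satisfying AF AG (¬s ∨ t): ∅.

none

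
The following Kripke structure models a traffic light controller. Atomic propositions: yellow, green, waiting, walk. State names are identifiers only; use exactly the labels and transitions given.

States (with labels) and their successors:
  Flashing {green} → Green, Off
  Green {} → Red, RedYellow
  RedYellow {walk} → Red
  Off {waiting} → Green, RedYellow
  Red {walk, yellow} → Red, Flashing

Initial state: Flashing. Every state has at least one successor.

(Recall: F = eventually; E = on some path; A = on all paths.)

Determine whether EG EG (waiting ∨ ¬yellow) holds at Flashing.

Does not hold

States satisfying EG (waiting ∨ ¬yellow): ∅.
States satisfying EG EG (waiting ∨ ¬yellow): ∅.
No suitable path/successor from Flashing witnesses the formula.
Flashing ∉ Sat(EG EG (waiting ∨ ¬yellow)).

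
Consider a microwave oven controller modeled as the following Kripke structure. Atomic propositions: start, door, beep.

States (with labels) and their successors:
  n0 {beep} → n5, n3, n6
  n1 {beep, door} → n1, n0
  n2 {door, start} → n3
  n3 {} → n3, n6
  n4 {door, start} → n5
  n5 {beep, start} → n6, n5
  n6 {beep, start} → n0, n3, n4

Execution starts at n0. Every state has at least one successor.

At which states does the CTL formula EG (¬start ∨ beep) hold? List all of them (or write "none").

States satisfying ¬start ∨ beep: {n0, n1, n3, n5, n6}.
States satisfying EG (¬start ∨ beep): {n0, n1, n3, n5, n6}.

{n0, n1, n3, n5, n6}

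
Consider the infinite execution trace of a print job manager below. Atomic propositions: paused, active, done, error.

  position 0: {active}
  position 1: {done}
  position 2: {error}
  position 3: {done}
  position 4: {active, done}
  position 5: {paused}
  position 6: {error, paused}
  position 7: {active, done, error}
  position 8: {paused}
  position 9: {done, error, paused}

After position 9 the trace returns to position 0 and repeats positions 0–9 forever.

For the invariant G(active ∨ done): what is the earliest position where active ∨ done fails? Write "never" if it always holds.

Check active ∨ done at each position in order: 0 ✓, 1 ✓.
At position 2 the labels are {error}, so active ∨ done is false there. This is the first violation.

2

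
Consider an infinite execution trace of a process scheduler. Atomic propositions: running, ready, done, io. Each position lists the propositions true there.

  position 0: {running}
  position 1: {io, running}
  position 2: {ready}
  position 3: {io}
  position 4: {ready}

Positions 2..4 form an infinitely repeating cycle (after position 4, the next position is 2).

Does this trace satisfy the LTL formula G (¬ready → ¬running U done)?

¬ready → ¬running U done must hold at every position from 0 onward. It fails at position 0, so G (¬ready → ¬running U done) is false.
Positions where ¬ready holds: 0, 1, 3.
Check ¬running U done at each: 0→fails, 1→fails, 3→fails.

Violated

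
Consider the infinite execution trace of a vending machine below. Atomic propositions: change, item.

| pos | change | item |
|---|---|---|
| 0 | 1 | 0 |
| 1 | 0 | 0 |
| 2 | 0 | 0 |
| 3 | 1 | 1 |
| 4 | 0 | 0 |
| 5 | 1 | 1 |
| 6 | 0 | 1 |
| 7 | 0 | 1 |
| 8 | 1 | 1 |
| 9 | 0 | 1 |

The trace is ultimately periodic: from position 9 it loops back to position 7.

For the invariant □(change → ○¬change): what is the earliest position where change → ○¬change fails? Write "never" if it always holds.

change → ○¬change holds at every position 0..9, and those are all the positions the trace ever visits, so the invariant □(change → ○¬change) is never violated.

never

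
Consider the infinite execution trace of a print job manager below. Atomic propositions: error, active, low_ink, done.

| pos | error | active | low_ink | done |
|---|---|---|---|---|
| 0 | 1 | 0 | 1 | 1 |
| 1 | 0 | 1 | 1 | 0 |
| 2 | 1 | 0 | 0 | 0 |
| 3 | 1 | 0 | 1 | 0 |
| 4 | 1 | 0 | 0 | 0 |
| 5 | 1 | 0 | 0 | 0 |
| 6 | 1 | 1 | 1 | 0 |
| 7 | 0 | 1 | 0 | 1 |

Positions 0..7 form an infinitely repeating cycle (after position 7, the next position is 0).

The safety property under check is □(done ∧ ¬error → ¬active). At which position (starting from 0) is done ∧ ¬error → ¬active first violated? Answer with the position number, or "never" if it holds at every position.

Check done ∧ ¬error → ¬active at each position in order: 0 ✓, 1 ✓, 2 ✓, 3 ✓, 4 ✓, 5 ✓, 6 ✓.
At position 7 the labels are {active, done}, so done ∧ ¬error → ¬active is false there. This is the first violation.

7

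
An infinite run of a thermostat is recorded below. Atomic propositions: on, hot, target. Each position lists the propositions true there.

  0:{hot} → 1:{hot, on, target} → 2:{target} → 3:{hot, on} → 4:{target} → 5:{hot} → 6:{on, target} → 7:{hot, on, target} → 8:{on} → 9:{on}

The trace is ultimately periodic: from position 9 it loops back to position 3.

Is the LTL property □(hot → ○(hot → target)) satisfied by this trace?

hot → ○(hot → target) holds at every position 0..9, and those are all positions ever visited, so □(hot → ○(hot → target)) holds.
Positions where hot holds: 0, 1, 3, 5, 7.
Check ○(hot → target) at each: 0→ok, 1→ok, 3→ok, 5→ok, 7→ok.

Holds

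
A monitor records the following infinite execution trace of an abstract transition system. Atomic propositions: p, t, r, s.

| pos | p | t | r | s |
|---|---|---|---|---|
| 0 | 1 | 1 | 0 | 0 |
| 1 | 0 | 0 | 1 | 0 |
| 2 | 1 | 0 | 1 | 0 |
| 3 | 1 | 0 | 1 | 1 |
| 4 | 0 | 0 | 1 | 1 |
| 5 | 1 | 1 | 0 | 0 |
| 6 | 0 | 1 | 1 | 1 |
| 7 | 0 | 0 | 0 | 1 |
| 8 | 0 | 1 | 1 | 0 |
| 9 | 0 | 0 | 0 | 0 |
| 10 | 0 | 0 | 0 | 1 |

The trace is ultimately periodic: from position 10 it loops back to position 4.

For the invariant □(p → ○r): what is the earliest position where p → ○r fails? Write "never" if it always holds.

p → ○r holds at every position 0..10, and those are all the positions the trace ever visits, so the invariant □(p → ○r) is never violated.

never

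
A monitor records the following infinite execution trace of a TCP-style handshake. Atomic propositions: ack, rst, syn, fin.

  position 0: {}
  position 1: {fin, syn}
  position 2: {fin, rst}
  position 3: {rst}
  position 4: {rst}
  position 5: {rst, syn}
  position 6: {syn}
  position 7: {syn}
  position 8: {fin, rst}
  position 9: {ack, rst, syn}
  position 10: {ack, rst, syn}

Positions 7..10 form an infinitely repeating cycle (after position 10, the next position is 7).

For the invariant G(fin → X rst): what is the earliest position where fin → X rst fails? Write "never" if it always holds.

never

fin → X rst holds at every position 0..10, and those are all the positions the trace ever visits, so the invariant G(fin → X rst) is never violated.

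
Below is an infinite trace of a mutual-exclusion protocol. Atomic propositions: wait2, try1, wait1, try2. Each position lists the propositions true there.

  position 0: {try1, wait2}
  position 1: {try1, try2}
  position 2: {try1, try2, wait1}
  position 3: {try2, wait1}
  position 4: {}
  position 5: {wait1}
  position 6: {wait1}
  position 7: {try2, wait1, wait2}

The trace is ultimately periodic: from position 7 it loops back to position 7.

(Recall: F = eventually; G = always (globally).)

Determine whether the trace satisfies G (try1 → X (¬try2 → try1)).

Yes

try1 → X (¬try2 → try1) holds at every position 0..7, and those are all positions ever visited, so G (try1 → X (¬try2 → try1)) holds.
Positions where try1 holds: 0, 1, 2.
Check X (¬try2 → try1) at each: 0→ok, 1→ok, 2→ok.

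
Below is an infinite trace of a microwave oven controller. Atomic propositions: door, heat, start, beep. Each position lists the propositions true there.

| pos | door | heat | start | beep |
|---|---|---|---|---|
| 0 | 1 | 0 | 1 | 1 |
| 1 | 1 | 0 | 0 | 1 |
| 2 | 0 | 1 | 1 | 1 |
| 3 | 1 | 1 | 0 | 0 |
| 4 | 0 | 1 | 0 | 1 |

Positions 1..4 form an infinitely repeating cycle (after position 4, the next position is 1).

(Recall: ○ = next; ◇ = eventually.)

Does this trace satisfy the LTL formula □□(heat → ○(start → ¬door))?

Yes

□(heat → ○(start → ¬door)) holds at every position 0..4, and those are all positions ever visited, so □□(heat → ○(start → ¬door)) holds.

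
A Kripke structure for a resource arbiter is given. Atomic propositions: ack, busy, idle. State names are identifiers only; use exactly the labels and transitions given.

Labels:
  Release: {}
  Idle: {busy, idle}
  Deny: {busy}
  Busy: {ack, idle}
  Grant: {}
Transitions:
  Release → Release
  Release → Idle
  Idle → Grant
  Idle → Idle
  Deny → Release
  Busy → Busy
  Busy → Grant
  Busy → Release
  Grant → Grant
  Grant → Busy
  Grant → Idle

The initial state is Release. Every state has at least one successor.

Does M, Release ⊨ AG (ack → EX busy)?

States satisfying ack → EX busy: {Release, Idle, Deny, Grant}.
States satisfying AG (ack → EX busy): ∅.
Busy is reachable from Release and violates ack → EX busy, so AG fails at Release.
Release ∉ Sat(AG (ack → EX busy)).

No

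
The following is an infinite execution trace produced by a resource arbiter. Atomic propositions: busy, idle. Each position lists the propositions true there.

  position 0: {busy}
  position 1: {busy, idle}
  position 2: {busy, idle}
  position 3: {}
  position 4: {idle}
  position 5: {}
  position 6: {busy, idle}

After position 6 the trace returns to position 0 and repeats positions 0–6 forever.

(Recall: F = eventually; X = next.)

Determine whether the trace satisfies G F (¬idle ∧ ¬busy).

Satisfied

F (¬idle ∧ ¬busy) holds at every position 0..6, and those are all positions ever visited, so G F (¬idle ∧ ¬busy) holds.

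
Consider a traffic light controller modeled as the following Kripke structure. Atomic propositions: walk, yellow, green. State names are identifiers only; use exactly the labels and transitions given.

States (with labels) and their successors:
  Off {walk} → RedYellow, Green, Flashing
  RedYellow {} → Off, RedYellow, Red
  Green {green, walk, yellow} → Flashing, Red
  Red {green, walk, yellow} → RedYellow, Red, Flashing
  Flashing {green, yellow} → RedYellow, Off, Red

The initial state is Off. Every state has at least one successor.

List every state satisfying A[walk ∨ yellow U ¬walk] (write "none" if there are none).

{RedYellow, Flashing}

States satisfying walk ∨ yellow: {Off, Green, Red, Flashing}.
States satisfying ¬walk: {RedYellow, Flashing}.
States satisfying A[walk ∨ yellow U ¬walk]: {RedYellow, Flashing}.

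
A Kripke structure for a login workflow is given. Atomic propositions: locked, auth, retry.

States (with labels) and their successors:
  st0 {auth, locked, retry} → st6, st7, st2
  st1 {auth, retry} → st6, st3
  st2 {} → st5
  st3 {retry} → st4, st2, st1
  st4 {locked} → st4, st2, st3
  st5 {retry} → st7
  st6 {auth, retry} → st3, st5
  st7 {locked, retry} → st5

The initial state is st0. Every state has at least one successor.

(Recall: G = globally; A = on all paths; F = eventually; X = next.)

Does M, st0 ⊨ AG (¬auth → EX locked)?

States satisfying ¬auth → EX locked: {st0, st1, st3, st4, st5, st6}.
States satisfying AG (¬auth → EX locked): ∅.
st2 is reachable from st0 and violates ¬auth → EX locked, so AG fails at st0.
st0 ∉ Sat(AG (¬auth → EX locked)).

Does not hold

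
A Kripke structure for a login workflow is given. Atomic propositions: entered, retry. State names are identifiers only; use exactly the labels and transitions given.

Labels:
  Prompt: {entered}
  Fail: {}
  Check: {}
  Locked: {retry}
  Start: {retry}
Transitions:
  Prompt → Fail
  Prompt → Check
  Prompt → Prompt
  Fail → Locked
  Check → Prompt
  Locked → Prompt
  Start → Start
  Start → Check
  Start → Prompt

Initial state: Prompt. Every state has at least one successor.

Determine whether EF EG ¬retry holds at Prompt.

Yes

States satisfying EG ¬retry: {Prompt, Check}.
States satisfying EF EG ¬retry: {Prompt, Fail, Check, Locked, Start}.
Some path from Prompt reaches a state where EG ¬retry holds.
Prompt ∈ Sat(EF EG ¬retry).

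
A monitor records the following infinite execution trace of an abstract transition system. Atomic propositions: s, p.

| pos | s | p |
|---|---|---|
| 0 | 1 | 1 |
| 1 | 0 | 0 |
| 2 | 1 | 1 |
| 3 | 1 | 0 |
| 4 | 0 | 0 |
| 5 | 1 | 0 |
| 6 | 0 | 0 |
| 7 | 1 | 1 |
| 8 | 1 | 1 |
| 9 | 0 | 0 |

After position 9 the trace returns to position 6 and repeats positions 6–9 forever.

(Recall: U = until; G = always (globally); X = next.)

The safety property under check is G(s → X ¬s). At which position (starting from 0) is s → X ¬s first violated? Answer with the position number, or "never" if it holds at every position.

2

Check s → X ¬s at each position in order: 0 ✓, 1 ✓.
At position 2 the labels are {p, s} and the next position 3 has {s}, so s → X ¬s is false there. This is the first violation.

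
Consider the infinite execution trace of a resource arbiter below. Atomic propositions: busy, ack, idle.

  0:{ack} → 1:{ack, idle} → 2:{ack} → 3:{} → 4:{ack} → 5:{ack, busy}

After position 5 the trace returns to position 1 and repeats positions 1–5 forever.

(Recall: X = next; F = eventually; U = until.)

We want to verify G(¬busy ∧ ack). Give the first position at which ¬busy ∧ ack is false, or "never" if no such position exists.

3

Check ¬busy ∧ ack at each position in order: 0 ✓, 1 ✓, 2 ✓.
At position 3 the labels are {}, so ¬busy ∧ ack is false there. This is the first violation.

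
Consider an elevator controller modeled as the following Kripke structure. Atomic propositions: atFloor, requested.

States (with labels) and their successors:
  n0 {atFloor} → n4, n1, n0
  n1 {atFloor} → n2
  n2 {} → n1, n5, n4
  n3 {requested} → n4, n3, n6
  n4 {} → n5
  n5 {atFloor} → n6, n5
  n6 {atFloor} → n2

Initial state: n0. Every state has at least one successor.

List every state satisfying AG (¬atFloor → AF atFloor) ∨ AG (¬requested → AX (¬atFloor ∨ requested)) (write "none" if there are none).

States satisfying ¬atFloor → AF atFloor: {n0, n1, n2, n4, n5, n6}.
States satisfying AG (¬atFloor → AF atFloor): {n0, n1, n2, n4, n5, n6}.
States satisfying ¬requested → AX (¬atFloor ∨ requested): {n1, n3, n6}.
States satisfying AG (¬requested → AX (¬atFloor ∨ requested)): ∅.
States satisfying AG (¬atFloor → AF atFloor) ∨ AG (¬requested → AX (¬atFloor ∨ requested)): {n0, n1, n2, n4, n5, n6}.

{n0, n1, n2, n4, n5, n6}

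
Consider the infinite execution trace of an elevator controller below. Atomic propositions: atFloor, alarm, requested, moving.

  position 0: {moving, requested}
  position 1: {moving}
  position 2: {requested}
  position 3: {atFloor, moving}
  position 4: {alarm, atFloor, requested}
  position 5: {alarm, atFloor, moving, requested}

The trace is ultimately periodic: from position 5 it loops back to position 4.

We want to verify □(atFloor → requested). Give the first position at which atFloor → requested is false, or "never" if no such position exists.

Check atFloor → requested at each position in order: 0 ✓, 1 ✓, 2 ✓.
At position 3 the labels are {atFloor, moving}, so atFloor → requested is false there. This is the first violation.

3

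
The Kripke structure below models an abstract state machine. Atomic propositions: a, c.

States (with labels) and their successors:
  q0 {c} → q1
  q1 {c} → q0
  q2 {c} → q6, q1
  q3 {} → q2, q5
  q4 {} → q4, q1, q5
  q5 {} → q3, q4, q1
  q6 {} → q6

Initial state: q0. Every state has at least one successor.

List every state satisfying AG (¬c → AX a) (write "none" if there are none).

States satisfying ¬c → AX a: {q0, q1, q2}.
States satisfying AG (¬c → AX a): {q0, q1}.

{q0, q1}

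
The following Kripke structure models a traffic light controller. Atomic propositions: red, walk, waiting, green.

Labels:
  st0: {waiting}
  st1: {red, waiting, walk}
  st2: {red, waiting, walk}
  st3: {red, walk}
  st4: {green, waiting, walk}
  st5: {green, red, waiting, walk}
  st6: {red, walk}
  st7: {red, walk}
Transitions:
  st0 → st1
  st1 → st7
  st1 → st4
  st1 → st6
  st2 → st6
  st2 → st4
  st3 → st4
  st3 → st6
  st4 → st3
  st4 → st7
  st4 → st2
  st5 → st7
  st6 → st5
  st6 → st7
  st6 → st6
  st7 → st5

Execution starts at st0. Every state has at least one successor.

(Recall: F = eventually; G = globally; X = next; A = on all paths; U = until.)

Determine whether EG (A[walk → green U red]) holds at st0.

States satisfying A[walk → green U red]: {st0, st1, st2, st3, st4, st5, st6, st7}.
States satisfying EG (A[walk → green U red]): {st0, st1, st2, st3, st4, st5, st6, st7}.
st0 ∈ Sat(EG (A[walk → green U red])).

Yes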